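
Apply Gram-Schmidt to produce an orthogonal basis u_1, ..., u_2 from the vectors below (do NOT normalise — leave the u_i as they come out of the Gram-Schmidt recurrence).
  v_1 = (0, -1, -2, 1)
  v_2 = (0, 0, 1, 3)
Orthogonal basis:
  u_1 = (0, -1, -2, 1)
  u_2 = (0, 1/6, 4/3, 17/6)

Apply the Gram-Schmidt recurrence
  u_1 = v_1
  u_i = v_i − Σ_{j<i} ((v_i · u_j) / (u_j · u_j)) · u_j.

Step by step this gives:
  u_1 = (0, -1, -2, 1)
  u_2 = (0, 1/6, 4/3, 17/6)

Orthogonality check:
  u_2 · u_1 = 0 (should be 0)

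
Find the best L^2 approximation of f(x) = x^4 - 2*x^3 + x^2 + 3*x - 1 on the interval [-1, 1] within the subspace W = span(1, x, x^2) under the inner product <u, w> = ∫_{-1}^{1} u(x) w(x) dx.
g(x) = 13*x^2/7 + 9*x/5 - 38/35

The best approximation g ∈ W is the orthogonal projection of f onto W. Writing g = a_0 + a_1 x + a_2 x^2, the coefficients solve the normal equations G · a = b where
  G_{ij} = <φ_i, φ_j> and b_i = <f, φ_i>, with φ_0 = 1, φ_1 = x, φ_2 = x^2.
G =
  [2, 0, 2/3]
  [0, 2/3, 0]
  [2/3, 0, 2/5],
b = (-14/15, 6/5, 2/105).
Solving gives a_0 = -38/35, a_1 = 9/5, a_2 = 13/7, so
  g(x) = 13*x^2/7 + 9*x/5 - 38/35.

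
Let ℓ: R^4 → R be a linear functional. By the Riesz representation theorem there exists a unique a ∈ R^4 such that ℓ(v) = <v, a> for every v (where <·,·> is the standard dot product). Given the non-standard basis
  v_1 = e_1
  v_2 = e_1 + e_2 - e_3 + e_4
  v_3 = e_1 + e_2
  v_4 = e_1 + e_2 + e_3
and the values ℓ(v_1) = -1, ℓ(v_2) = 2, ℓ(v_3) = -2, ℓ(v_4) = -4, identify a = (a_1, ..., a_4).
a = (-1, -1, -2, 2)

Write a = (a_1, ..., a_4) in the standard basis. For each basis vector v_i, ℓ(v_i) = <v_i, a> is a linear equation in the a_j's. Collect the n equations into a matrix system V a = ℓ, where row i of V is v_i (expressed in the standard basis). Since V is invertible (lower-triangular with 1s on the diagonal, up to permutation), solve by back-substitution:
  V =
[[1, 0, 0, 0],
 [1, 1, -1, 1],
 [1, 1, 0, 0],
 [1, 1, 1, 0]]
  V a = (-1, 2, -2, -4)
Solving gives a = (-1, -1, -2, 2).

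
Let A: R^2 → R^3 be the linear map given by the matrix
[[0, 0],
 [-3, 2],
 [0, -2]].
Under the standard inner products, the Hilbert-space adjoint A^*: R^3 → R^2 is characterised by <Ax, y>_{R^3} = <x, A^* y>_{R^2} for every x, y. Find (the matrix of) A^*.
A^* = A^T =
[[0, -3, 0],
 [0, 2, -2]]

For real matrices with standard dot products, the defining identity <Ax, y> = <x, A^* y> gives (Ax)^T y = x^T (A^*) y, i.e. x^T A^T y = x^T (A^*) y. Since this holds for all x, y, we must have A^* = A^T. Therefore
A^* =
[[0, -3, 0],
 [0, 2, -2]].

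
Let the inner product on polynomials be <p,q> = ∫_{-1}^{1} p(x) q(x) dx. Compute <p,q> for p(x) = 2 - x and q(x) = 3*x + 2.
<p,q> = 6

Expand the product: p(x)·q(x) = -3*x^2 + 4*x + 4.
∫_{-1}^{1} of each monomial x^k gives [2/(k+1) if k even, 0 if k odd]. Integrating term-by-term (or equivalently evaluating the antiderivative F(x) = -x^3 + 2*x^2 + 4*x at the endpoints):
  F(1) − F(−1) = 5 − (-1) = 6.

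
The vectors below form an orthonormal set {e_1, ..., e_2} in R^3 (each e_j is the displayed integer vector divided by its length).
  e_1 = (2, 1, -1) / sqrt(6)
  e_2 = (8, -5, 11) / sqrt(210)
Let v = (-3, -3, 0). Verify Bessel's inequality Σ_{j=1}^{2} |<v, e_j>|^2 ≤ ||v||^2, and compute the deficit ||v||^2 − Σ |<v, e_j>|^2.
Σ |<v, e_j>|^2 = 486/35; ||v||^2 = 18; deficit = 144/35

Write each e_j = u_j / sqrt(<u_j, u_j>) where u_j is the displayed integer vector. Then <v, e_j> = <v, u_j> / sqrt(<u_j, u_j>), so |<v, e_j>|^2 = <v, u_j>^2 / <u_j, u_j>.
Coefficients: <v, e_1> = -9/sqrt(6), <v, e_2> = -9/sqrt(210).
Square and sum: Σ |<v, e_j>|^2 = 486/35.
Compute ||v||^2 = v·v = 18.
Deficit = 18 − 486/35 = 144/35 ≥ 0, confirming Bessel's inequality. (The deficit equals ||v − Σ <v,e_j> e_j||^2, the squared distance from v to span{e_j}.)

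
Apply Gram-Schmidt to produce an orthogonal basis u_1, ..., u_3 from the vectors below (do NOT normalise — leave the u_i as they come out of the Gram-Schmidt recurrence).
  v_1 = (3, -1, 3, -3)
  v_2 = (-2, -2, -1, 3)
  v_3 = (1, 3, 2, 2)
Orthogonal basis:
  u_1 = (3, -1, 3, -3)
  u_2 = (-2/7, -18/7, 5/7, 9/7)
  u_3 = (27/31, 57/31, 72/31, 80/31)

Apply the Gram-Schmidt recurrence
  u_1 = v_1
  u_i = v_i − Σ_{j<i} ((v_i · u_j) / (u_j · u_j)) · u_j.

Step by step this gives:
  u_1 = (3, -1, 3, -3)
  u_2 = (-2/7, -18/7, 5/7, 9/7)
  u_3 = (27/31, 57/31, 72/31, 80/31)

Orthogonality check:
  u_2 · u_1 = 0 (should be 0)
  u_3 · u_1 = 0 (should be 0)
  u_3 · u_2 = 0 (should be 0)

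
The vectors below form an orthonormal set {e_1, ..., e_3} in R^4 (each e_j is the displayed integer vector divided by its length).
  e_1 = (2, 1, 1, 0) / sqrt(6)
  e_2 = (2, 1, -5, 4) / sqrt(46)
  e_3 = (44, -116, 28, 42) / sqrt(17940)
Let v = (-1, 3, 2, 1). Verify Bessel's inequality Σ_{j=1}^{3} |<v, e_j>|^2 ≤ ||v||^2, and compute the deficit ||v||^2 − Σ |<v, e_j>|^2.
Σ |<v, e_j>|^2 = 446/65; ||v||^2 = 15; deficit = 529/65

Write each e_j = u_j / sqrt(<u_j, u_j>) where u_j is the displayed integer vector. Then <v, e_j> = <v, u_j> / sqrt(<u_j, u_j>), so |<v, e_j>|^2 = <v, u_j>^2 / <u_j, u_j>.
Coefficients: <v, e_1> = 3/sqrt(6), <v, e_2> = -5/sqrt(46), <v, e_3> = -294/sqrt(17940).
Square and sum: Σ |<v, e_j>|^2 = 446/65.
Compute ||v||^2 = v·v = 15.
Deficit = 15 − 446/65 = 529/65 ≥ 0, confirming Bessel's inequality. (The deficit equals ||v − Σ <v,e_j> e_j||^2, the squared distance from v to span{e_j}.)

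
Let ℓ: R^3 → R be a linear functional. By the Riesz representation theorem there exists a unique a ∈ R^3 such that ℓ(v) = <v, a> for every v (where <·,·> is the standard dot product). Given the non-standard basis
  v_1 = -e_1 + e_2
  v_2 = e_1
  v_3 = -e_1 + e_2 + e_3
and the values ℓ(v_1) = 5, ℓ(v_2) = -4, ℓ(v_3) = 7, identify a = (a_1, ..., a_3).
a = (-4, 1, 2)

Write a = (a_1, ..., a_3) in the standard basis. For each basis vector v_i, ℓ(v_i) = <v_i, a> is a linear equation in the a_j's. Collect the n equations into a matrix system V a = ℓ, where row i of V is v_i (expressed in the standard basis). Since V is invertible (lower-triangular with 1s on the diagonal, up to permutation), solve by back-substitution:
  V =
[[-1, 1, 0],
 [1, 0, 0],
 [-1, 1, 1]]
  V a = (5, -4, 7)
Solving gives a = (-4, 1, 2).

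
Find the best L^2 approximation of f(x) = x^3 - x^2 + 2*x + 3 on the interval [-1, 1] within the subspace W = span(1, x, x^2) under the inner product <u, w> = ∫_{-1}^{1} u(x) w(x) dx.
g(x) = -x^2 + 13*x/5 + 3

The best approximation g ∈ W is the orthogonal projection of f onto W. Writing g = a_0 + a_1 x + a_2 x^2, the coefficients solve the normal equations G · a = b where
  G_{ij} = <φ_i, φ_j> and b_i = <f, φ_i>, with φ_0 = 1, φ_1 = x, φ_2 = x^2.
G =
  [2, 0, 2/3]
  [0, 2/3, 0]
  [2/3, 0, 2/5],
b = (16/3, 26/15, 8/5).
Solving gives a_0 = 3, a_1 = 13/5, a_2 = -1, so
  g(x) = -x^2 + 13*x/5 + 3.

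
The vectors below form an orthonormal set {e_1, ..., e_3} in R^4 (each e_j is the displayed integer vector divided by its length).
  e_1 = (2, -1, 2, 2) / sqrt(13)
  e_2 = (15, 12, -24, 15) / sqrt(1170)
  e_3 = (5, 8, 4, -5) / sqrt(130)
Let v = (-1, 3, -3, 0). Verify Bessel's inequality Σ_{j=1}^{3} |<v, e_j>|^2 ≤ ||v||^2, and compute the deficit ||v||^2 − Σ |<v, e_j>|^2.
Σ |<v, e_j>|^2 = 222/13; ||v||^2 = 19; deficit = 25/13

Write each e_j = u_j / sqrt(<u_j, u_j>) where u_j is the displayed integer vector. Then <v, e_j> = <v, u_j> / sqrt(<u_j, u_j>), so |<v, e_j>|^2 = <v, u_j>^2 / <u_j, u_j>.
Coefficients: <v, e_1> = -11/sqrt(13), <v, e_2> = 93/sqrt(1170), <v, e_3> = 7/sqrt(130).
Square and sum: Σ |<v, e_j>|^2 = 222/13.
Compute ||v||^2 = v·v = 19.
Deficit = 19 − 222/13 = 25/13 ≥ 0, confirming Bessel's inequality. (The deficit equals ||v − Σ <v,e_j> e_j||^2, the squared distance from v to span{e_j}.)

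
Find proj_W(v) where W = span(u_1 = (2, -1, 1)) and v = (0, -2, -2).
proj_W(v) = (0, 0, 0)

Set up U = [u_1 | ... | u_1] ∈ R^(3×1). The projector onto W = col(U) is P = U (U^T U)^(-1) U^T.
Compute U^T U =
  [6],
and U^T v = (0).
Solve U^T U · c = U^T v for the coefficients: c = (0). The projection is proj_W(v) = U c.
Check: (v - proj_W(v)) · u_1 = 0  (should be 0).
Result: proj_W(v) = (0, 0, 0).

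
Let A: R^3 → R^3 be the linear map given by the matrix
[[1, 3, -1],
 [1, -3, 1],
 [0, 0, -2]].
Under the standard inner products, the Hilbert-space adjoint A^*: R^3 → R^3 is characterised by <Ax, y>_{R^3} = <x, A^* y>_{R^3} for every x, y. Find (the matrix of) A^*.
A^* = A^T =
[[1, 1, 0],
 [3, -3, 0],
 [-1, 1, -2]]

For real matrices with standard dot products, the defining identity <Ax, y> = <x, A^* y> gives (Ax)^T y = x^T (A^*) y, i.e. x^T A^T y = x^T (A^*) y. Since this holds for all x, y, we must have A^* = A^T. Therefore
A^* =
[[1, 1, 0],
 [3, -3, 0],
 [-1, 1, -2]].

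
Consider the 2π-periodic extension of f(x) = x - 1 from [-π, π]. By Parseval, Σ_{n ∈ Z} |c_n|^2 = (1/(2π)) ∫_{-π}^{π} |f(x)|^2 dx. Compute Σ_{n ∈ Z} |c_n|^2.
Σ |c_n|^2 = π^2/3 + 1

Expand and integrate term by term over [-π, π]:
  ∫ (x)^2 dx = 1·(2π^3/3); ∫ 2·1·(-1)·x dx = 0 (odd integrand); ∫ (-1)^2 dx = 1·2π.
So (1/(2π)) ∫_{-π}^{π} (x - 1)^2 dx = 1π^2/3 + 1 = π^2/3 + 1.
Parseval ⇒ Σ |c_n|^2 = π^2/3 + 1.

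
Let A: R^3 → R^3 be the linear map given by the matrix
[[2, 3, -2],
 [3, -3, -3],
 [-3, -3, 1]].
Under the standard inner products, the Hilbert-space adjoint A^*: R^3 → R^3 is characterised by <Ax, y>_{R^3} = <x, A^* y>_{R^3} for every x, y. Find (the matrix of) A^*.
A^* = A^T =
[[2, 3, -3],
 [3, -3, -3],
 [-2, -3, 1]]

For real matrices with standard dot products, the defining identity <Ax, y> = <x, A^* y> gives (Ax)^T y = x^T (A^*) y, i.e. x^T A^T y = x^T (A^*) y. Since this holds for all x, y, we must have A^* = A^T. Therefore
A^* =
[[2, 3, -3],
 [3, -3, -3],
 [-2, -3, 1]].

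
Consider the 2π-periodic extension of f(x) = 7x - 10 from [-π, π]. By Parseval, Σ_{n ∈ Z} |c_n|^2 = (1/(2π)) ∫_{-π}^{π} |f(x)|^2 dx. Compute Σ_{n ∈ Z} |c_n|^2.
Σ |c_n|^2 = 49π^2/3 + 100

Expand and integrate term by term over [-π, π]:
  ∫ (7x)^2 dx = 49·(2π^3/3); ∫ 2·7·(-10)·x dx = 0 (odd integrand); ∫ (-10)^2 dx = 100·2π.
So (1/(2π)) ∫_{-π}^{π} (7x - 10)^2 dx = 49π^2/3 + 100 = 49π^2/3 + 100.
Parseval ⇒ Σ |c_n|^2 = 49π^2/3 + 100.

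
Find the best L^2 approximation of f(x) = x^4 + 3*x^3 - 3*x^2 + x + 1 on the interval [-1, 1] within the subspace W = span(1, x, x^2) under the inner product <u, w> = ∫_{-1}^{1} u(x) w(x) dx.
g(x) = -15*x^2/7 + 14*x/5 + 32/35

The best approximation g ∈ W is the orthogonal projection of f onto W. Writing g = a_0 + a_1 x + a_2 x^2, the coefficients solve the normal equations G · a = b where
  G_{ij} = <φ_i, φ_j> and b_i = <f, φ_i>, with φ_0 = 1, φ_1 = x, φ_2 = x^2.
G =
  [2, 0, 2/3]
  [0, 2/3, 0]
  [2/3, 0, 2/5],
b = (2/5, 28/15, -26/105).
Solving gives a_0 = 32/35, a_1 = 14/5, a_2 = -15/7, so
  g(x) = -15*x^2/7 + 14*x/5 + 32/35.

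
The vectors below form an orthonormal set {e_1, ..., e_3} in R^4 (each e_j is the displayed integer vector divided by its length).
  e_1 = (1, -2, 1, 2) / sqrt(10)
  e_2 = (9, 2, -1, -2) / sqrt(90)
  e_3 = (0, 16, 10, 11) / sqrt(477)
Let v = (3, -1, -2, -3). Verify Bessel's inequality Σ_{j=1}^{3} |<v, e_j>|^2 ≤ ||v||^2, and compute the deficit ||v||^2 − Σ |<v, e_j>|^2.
Σ |<v, e_j>|^2 = 1218/53; ||v||^2 = 23; deficit = 1/53

Write each e_j = u_j / sqrt(<u_j, u_j>) where u_j is the displayed integer vector. Then <v, e_j> = <v, u_j> / sqrt(<u_j, u_j>), so |<v, e_j>|^2 = <v, u_j>^2 / <u_j, u_j>.
Coefficients: <v, e_1> = -3/sqrt(10), <v, e_2> = 33/sqrt(90), <v, e_3> = -69/sqrt(477).
Square and sum: Σ |<v, e_j>|^2 = 1218/53.
Compute ||v||^2 = v·v = 23.
Deficit = 23 − 1218/53 = 1/53 ≥ 0, confirming Bessel's inequality. (The deficit equals ||v − Σ <v,e_j> e_j||^2, the squared distance from v to span{e_j}.)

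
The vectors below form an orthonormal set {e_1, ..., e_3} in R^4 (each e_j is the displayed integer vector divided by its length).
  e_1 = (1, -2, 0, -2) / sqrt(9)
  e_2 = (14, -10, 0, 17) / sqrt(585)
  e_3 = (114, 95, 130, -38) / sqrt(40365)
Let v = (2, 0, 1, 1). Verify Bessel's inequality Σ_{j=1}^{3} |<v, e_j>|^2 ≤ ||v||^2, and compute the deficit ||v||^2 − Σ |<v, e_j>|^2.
Σ |<v, e_j>|^2 = 3725/621; ||v||^2 = 6; deficit = 1/621

Write each e_j = u_j / sqrt(<u_j, u_j>) where u_j is the displayed integer vector. Then <v, e_j> = <v, u_j> / sqrt(<u_j, u_j>), so |<v, e_j>|^2 = <v, u_j>^2 / <u_j, u_j>.
Coefficients: <v, e_1> = 0/sqrt(9), <v, e_2> = 45/sqrt(585), <v, e_3> = 320/sqrt(40365).
Square and sum: Σ |<v, e_j>|^2 = 3725/621.
Compute ||v||^2 = v·v = 6.
Deficit = 6 − 3725/621 = 1/621 ≥ 0, confirming Bessel's inequality. (The deficit equals ||v − Σ <v,e_j> e_j||^2, the squared distance from v to span{e_j}.)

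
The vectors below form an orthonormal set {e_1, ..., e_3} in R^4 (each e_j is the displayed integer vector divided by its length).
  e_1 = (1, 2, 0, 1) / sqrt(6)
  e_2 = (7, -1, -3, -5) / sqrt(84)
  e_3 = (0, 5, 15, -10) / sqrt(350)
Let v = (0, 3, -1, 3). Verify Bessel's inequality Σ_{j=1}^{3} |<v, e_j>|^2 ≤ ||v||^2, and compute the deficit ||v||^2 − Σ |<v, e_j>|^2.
Σ |<v, e_j>|^2 = 75/4; ||v||^2 = 19; deficit = 1/4

Write each e_j = u_j / sqrt(<u_j, u_j>) where u_j is the displayed integer vector. Then <v, e_j> = <v, u_j> / sqrt(<u_j, u_j>), so |<v, e_j>|^2 = <v, u_j>^2 / <u_j, u_j>.
Coefficients: <v, e_1> = 9/sqrt(6), <v, e_2> = -15/sqrt(84), <v, e_3> = -30/sqrt(350).
Square and sum: Σ |<v, e_j>|^2 = 75/4.
Compute ||v||^2 = v·v = 19.
Deficit = 19 − 75/4 = 1/4 ≥ 0, confirming Bessel's inequality. (The deficit equals ||v − Σ <v,e_j> e_j||^2, the squared distance from v to span{e_j}.)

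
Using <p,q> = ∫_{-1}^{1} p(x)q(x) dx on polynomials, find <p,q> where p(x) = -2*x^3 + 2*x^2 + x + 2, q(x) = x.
<p,q> = -2/15

Expand the product: p(x)·q(x) = -2*x^4 + 2*x^3 + x^2 + 2*x.
∫_{-1}^{1} of each monomial x^k gives [2/(k+1) if k even, 0 if k odd]. Integrating term-by-term (or equivalently evaluating the antiderivative F(x) = -2*x^5/5 + x^4/2 + x^3/3 + x^2 at the endpoints):
  F(1) − F(−1) = 43/30 − (47/30) = -2/15.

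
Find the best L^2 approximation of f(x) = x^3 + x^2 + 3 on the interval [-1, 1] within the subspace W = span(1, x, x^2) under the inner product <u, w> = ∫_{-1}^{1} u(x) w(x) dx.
g(x) = x^2 + 3*x/5 + 3

The best approximation g ∈ W is the orthogonal projection of f onto W. Writing g = a_0 + a_1 x + a_2 x^2, the coefficients solve the normal equations G · a = b where
  G_{ij} = <φ_i, φ_j> and b_i = <f, φ_i>, with φ_0 = 1, φ_1 = x, φ_2 = x^2.
G =
  [2, 0, 2/3]
  [0, 2/3, 0]
  [2/3, 0, 2/5],
b = (20/3, 2/5, 12/5).
Solving gives a_0 = 3, a_1 = 3/5, a_2 = 1, so
  g(x) = x^2 + 3*x/5 + 3.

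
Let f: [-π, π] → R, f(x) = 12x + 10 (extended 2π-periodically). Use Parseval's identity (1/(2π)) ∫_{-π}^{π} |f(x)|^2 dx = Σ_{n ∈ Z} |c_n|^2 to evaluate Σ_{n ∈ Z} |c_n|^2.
Σ |c_n|^2 = 48π^2 + 100

Expand and integrate term by term over [-π, π]:
  ∫ (12x)^2 dx = 144·(2π^3/3); ∫ 2·12·(10)·x dx = 0 (odd integrand); ∫ 10^2 dx = 100·2π.
So (1/(2π)) ∫_{-π}^{π} (12x + 10)^2 dx = 144π^2/3 + 100 = 48π^2 + 100.
Parseval ⇒ Σ |c_n|^2 = 48π^2 + 100.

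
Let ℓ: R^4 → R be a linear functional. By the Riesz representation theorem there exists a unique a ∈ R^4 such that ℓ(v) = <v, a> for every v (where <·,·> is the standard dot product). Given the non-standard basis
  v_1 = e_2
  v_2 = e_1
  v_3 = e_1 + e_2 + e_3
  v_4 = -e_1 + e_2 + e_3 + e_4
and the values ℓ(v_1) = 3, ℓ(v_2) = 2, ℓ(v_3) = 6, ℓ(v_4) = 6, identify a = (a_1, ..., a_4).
a = (2, 3, 1, 4)

Write a = (a_1, ..., a_4) in the standard basis. For each basis vector v_i, ℓ(v_i) = <v_i, a> is a linear equation in the a_j's. Collect the n equations into a matrix system V a = ℓ, where row i of V is v_i (expressed in the standard basis). Since V is invertible (lower-triangular with 1s on the diagonal, up to permutation), solve by back-substitution:
  V =
[[0, 1, 0, 0],
 [1, 0, 0, 0],
 [1, 1, 1, 0],
 [-1, 1, 1, 1]]
  V a = (3, 2, 6, 6)
Solving gives a = (2, 3, 1, 4).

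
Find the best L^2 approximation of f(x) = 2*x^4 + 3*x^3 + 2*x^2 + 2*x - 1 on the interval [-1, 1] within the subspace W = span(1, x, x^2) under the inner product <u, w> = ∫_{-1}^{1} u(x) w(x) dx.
g(x) = 26*x^2/7 + 19*x/5 - 41/35

The best approximation g ∈ W is the orthogonal projection of f onto W. Writing g = a_0 + a_1 x + a_2 x^2, the coefficients solve the normal equations G · a = b where
  G_{ij} = <φ_i, φ_j> and b_i = <f, φ_i>, with φ_0 = 1, φ_1 = x, φ_2 = x^2.
G =
  [2, 0, 2/3]
  [0, 2/3, 0]
  [2/3, 0, 2/5],
b = (2/15, 38/15, 74/105).
Solving gives a_0 = -41/35, a_1 = 19/5, a_2 = 26/7, so
  g(x) = 26*x^2/7 + 19*x/5 - 41/35.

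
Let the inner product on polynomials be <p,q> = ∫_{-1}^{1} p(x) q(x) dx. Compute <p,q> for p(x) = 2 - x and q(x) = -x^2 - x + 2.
<p,q> = 22/3

Expand the product: p(x)·q(x) = x^3 - x^2 - 4*x + 4.
∫_{-1}^{1} of each monomial x^k gives [2/(k+1) if k even, 0 if k odd]. Integrating term-by-term (or equivalently evaluating the antiderivative F(x) = x^4/4 - x^3/3 - 2*x^2 + 4*x at the endpoints):
  F(1) − F(−1) = 23/12 − (-65/12) = 22/3.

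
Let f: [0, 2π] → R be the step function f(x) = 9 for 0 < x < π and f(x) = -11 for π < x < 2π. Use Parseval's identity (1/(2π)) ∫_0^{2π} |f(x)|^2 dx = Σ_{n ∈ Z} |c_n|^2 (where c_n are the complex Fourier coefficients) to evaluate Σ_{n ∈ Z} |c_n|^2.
Σ |c_n|^2 = 101

Parseval equates the L^2 energy of f (normalised by 1/(2π)) with the ℓ^2 sum of its Fourier coefficients: (1/(2π)) ∫_0^{2π} |f|^2 = Σ |c_n|^2.
Compute the left side: (1/(2π)) [∫_0^π 9^2 dx + ∫_π^{2π} (-11)^2 dx] = (1/(2π)) · (81π + 121π) = (81 + 121)/2 = 101.
So Σ_{n ∈ Z} |c_n|^2 = 101.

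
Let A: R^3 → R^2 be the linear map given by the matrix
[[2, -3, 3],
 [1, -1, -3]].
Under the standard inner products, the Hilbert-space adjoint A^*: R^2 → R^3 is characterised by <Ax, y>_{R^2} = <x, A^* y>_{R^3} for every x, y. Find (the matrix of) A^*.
A^* = A^T =
[[2, 1],
 [-3, -1],
 [3, -3]]

For real matrices with standard dot products, the defining identity <Ax, y> = <x, A^* y> gives (Ax)^T y = x^T (A^*) y, i.e. x^T A^T y = x^T (A^*) y. Since this holds for all x, y, we must have A^* = A^T. Therefore
A^* =
[[2, 1],
 [-3, -1],
 [3, -3]].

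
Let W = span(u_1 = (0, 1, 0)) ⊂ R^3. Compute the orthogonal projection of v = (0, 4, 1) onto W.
proj_W(v) = (0, 4, 0)

Set up U = [u_1 | ... | u_1] ∈ R^(3×1). The projector onto W = col(U) is P = U (U^T U)^(-1) U^T.
Compute U^T U =
  [1],
and U^T v = (4).
Solve U^T U · c = U^T v for the coefficients: c = (4). The projection is proj_W(v) = U c.
Check: (v - proj_W(v)) · u_1 = 0  (should be 0).
Result: proj_W(v) = (0, 4, 0).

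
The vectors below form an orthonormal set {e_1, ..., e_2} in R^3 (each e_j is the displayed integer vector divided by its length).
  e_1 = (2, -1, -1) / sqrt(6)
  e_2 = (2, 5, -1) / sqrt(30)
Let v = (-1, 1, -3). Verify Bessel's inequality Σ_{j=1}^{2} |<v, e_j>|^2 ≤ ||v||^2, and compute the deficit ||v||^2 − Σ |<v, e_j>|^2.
Σ |<v, e_j>|^2 = 6/5; ||v||^2 = 11; deficit = 49/5

Write each e_j = u_j / sqrt(<u_j, u_j>) where u_j is the displayed integer vector. Then <v, e_j> = <v, u_j> / sqrt(<u_j, u_j>), so |<v, e_j>|^2 = <v, u_j>^2 / <u_j, u_j>.
Coefficients: <v, e_1> = 0/sqrt(6), <v, e_2> = 6/sqrt(30).
Square and sum: Σ |<v, e_j>|^2 = 6/5.
Compute ||v||^2 = v·v = 11.
Deficit = 11 − 6/5 = 49/5 ≥ 0, confirming Bessel's inequality. (The deficit equals ||v − Σ <v,e_j> e_j||^2, the squared distance from v to span{e_j}.)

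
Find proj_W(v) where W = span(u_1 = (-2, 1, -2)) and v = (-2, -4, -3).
proj_W(v) = (-4/3, 2/3, -4/3)

Set up U = [u_1 | ... | u_1] ∈ R^(3×1). The projector onto W = col(U) is P = U (U^T U)^(-1) U^T.
Compute U^T U =
  [9],
and U^T v = (6).
Solve U^T U · c = U^T v for the coefficients: c = (2/3). The projection is proj_W(v) = U c.
Check: (v - proj_W(v)) · u_1 = 0  (should be 0).
Result: proj_W(v) = (-4/3, 2/3, -4/3).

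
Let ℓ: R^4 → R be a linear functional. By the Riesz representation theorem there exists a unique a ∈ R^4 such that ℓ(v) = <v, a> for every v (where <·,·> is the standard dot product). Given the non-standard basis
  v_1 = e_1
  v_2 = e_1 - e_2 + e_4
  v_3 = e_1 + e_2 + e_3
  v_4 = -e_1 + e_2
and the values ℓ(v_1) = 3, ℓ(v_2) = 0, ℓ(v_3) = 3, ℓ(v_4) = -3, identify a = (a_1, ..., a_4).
a = (3, 0, 0, -3)

Write a = (a_1, ..., a_4) in the standard basis. For each basis vector v_i, ℓ(v_i) = <v_i, a> is a linear equation in the a_j's. Collect the n equations into a matrix system V a = ℓ, where row i of V is v_i (expressed in the standard basis). Since V is invertible (lower-triangular with 1s on the diagonal, up to permutation), solve by back-substitution:
  V =
[[1, 0, 0, 0],
 [1, -1, 0, 1],
 [1, 1, 1, 0],
 [-1, 1, 0, 0]]
  V a = (3, 0, 3, -3)
Solving gives a = (3, 0, 0, -3).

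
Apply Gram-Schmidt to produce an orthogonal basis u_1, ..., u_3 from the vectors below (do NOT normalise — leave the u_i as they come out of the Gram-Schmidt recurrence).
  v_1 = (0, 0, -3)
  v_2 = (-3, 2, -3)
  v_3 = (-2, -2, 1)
Orthogonal basis:
  u_1 = (0, 0, -3)
  u_2 = (-3, 2, 0)
  u_3 = (-20/13, -30/13, 0)

Apply the Gram-Schmidt recurrence
  u_1 = v_1
  u_i = v_i − Σ_{j<i} ((v_i · u_j) / (u_j · u_j)) · u_j.

Step by step this gives:
  u_1 = (0, 0, -3)
  u_2 = (-3, 2, 0)
  u_3 = (-20/13, -30/13, 0)

Orthogonality check:
  u_2 · u_1 = 0 (should be 0)
  u_3 · u_1 = 0 (should be 0)
  u_3 · u_2 = 0 (should be 0)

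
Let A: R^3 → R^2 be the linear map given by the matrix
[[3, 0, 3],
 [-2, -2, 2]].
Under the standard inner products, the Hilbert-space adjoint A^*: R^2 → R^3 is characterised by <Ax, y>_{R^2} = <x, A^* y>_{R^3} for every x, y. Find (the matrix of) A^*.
A^* = A^T =
[[3, -2],
 [0, -2],
 [3, 2]]

For real matrices with standard dot products, the defining identity <Ax, y> = <x, A^* y> gives (Ax)^T y = x^T (A^*) y, i.e. x^T A^T y = x^T (A^*) y. Since this holds for all x, y, we must have A^* = A^T. Therefore
A^* =
[[3, -2],
 [0, -2],
 [3, 2]].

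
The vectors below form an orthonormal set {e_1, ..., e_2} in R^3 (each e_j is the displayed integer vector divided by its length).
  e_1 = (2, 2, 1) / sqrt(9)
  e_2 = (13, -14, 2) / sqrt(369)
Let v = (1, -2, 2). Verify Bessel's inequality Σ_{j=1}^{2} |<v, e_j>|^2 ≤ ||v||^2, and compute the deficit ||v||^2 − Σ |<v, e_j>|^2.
Σ |<v, e_j>|^2 = 225/41; ||v||^2 = 9; deficit = 144/41

Write each e_j = u_j / sqrt(<u_j, u_j>) where u_j is the displayed integer vector. Then <v, e_j> = <v, u_j> / sqrt(<u_j, u_j>), so |<v, e_j>|^2 = <v, u_j>^2 / <u_j, u_j>.
Coefficients: <v, e_1> = 0/sqrt(9), <v, e_2> = 45/sqrt(369).
Square and sum: Σ |<v, e_j>|^2 = 225/41.
Compute ||v||^2 = v·v = 9.
Deficit = 9 − 225/41 = 144/41 ≥ 0, confirming Bessel's inequality. (The deficit equals ||v − Σ <v,e_j> e_j||^2, the squared distance from v to span{e_j}.)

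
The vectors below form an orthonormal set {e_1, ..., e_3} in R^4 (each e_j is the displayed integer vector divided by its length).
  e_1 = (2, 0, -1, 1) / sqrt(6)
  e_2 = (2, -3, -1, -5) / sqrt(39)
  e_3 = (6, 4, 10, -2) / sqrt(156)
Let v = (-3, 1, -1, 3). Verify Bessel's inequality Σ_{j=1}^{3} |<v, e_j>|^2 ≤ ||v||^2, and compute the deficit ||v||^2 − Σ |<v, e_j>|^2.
Σ |<v, e_j>|^2 = 20; ||v||^2 = 20; deficit = 0

Write each e_j = u_j / sqrt(<u_j, u_j>) where u_j is the displayed integer vector. Then <v, e_j> = <v, u_j> / sqrt(<u_j, u_j>), so |<v, e_j>|^2 = <v, u_j>^2 / <u_j, u_j>.
Coefficients: <v, e_1> = -2/sqrt(6), <v, e_2> = -23/sqrt(39), <v, e_3> = -30/sqrt(156).
Square and sum: Σ |<v, e_j>|^2 = 20.
Compute ||v||^2 = v·v = 20.
Deficit = 20 − 20 = 0 ≥ 0, confirming Bessel's inequality. (The deficit equals ||v − Σ <v,e_j> e_j||^2, the squared distance from v to span{e_j}.)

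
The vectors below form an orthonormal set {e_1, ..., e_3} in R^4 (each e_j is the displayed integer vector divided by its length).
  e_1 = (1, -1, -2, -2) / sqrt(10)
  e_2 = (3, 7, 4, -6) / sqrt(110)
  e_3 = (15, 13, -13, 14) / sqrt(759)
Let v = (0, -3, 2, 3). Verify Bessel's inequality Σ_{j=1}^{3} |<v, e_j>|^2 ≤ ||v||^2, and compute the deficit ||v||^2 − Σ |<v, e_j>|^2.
Σ |<v, e_j>|^2 = 43/3; ||v||^2 = 22; deficit = 23/3

Write each e_j = u_j / sqrt(<u_j, u_j>) where u_j is the displayed integer vector. Then <v, e_j> = <v, u_j> / sqrt(<u_j, u_j>), so |<v, e_j>|^2 = <v, u_j>^2 / <u_j, u_j>.
Coefficients: <v, e_1> = -7/sqrt(10), <v, e_2> = -31/sqrt(110), <v, e_3> = -23/sqrt(759).
Square and sum: Σ |<v, e_j>|^2 = 43/3.
Compute ||v||^2 = v·v = 22.
Deficit = 22 − 43/3 = 23/3 ≥ 0, confirming Bessel's inequality. (The deficit equals ||v − Σ <v,e_j> e_j||^2, the squared distance from v to span{e_j}.)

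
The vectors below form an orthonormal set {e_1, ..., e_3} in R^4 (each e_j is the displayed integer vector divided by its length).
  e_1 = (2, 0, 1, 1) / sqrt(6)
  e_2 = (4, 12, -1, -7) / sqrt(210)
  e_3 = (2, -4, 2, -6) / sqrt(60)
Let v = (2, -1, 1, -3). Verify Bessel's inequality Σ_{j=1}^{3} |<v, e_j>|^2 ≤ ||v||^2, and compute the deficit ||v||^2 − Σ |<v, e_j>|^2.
Σ |<v, e_j>|^2 = 314/21; ||v||^2 = 15; deficit = 1/21

Write each e_j = u_j / sqrt(<u_j, u_j>) where u_j is the displayed integer vector. Then <v, e_j> = <v, u_j> / sqrt(<u_j, u_j>), so |<v, e_j>|^2 = <v, u_j>^2 / <u_j, u_j>.
Coefficients: <v, e_1> = 2/sqrt(6), <v, e_2> = 16/sqrt(210), <v, e_3> = 28/sqrt(60).
Square and sum: Σ |<v, e_j>|^2 = 314/21.
Compute ||v||^2 = v·v = 15.
Deficit = 15 − 314/21 = 1/21 ≥ 0, confirming Bessel's inequality. (The deficit equals ||v − Σ <v,e_j> e_j||^2, the squared distance from v to span{e_j}.)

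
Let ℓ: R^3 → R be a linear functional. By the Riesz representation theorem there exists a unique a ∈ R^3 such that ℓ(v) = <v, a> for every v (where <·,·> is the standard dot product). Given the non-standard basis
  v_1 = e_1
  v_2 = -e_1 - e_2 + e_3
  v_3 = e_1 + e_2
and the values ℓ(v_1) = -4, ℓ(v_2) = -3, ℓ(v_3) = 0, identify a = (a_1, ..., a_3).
a = (-4, 4, -3)

Write a = (a_1, ..., a_3) in the standard basis. For each basis vector v_i, ℓ(v_i) = <v_i, a> is a linear equation in the a_j's. Collect the n equations into a matrix system V a = ℓ, where row i of V is v_i (expressed in the standard basis). Since V is invertible (lower-triangular with 1s on the diagonal, up to permutation), solve by back-substitution:
  V =
[[1, 0, 0],
 [-1, -1, 1],
 [1, 1, 0]]
  V a = (-4, -3, 0)
Solving gives a = (-4, 4, -3).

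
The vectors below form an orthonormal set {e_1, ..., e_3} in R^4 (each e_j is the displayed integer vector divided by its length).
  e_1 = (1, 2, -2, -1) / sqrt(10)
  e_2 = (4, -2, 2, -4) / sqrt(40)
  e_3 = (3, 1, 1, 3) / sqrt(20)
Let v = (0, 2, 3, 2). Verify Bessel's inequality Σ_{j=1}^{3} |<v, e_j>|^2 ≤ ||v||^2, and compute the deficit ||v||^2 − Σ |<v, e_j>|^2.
Σ |<v, e_j>|^2 = 171/20; ||v||^2 = 17; deficit = 169/20

Write each e_j = u_j / sqrt(<u_j, u_j>) where u_j is the displayed integer vector. Then <v, e_j> = <v, u_j> / sqrt(<u_j, u_j>), so |<v, e_j>|^2 = <v, u_j>^2 / <u_j, u_j>.
Coefficients: <v, e_1> = -4/sqrt(10), <v, e_2> = -6/sqrt(40), <v, e_3> = 11/sqrt(20).
Square and sum: Σ |<v, e_j>|^2 = 171/20.
Compute ||v||^2 = v·v = 17.
Deficit = 17 − 171/20 = 169/20 ≥ 0, confirming Bessel's inequality. (The deficit equals ||v − Σ <v,e_j> e_j||^2, the squared distance from v to span{e_j}.)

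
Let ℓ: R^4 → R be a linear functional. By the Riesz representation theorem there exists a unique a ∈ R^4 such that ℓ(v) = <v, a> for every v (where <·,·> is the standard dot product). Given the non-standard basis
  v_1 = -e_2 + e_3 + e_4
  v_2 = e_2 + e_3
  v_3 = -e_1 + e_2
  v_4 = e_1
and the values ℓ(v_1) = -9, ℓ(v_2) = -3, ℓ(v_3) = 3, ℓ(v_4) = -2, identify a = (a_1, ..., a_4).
a = (-2, 1, -4, -4)

Write a = (a_1, ..., a_4) in the standard basis. For each basis vector v_i, ℓ(v_i) = <v_i, a> is a linear equation in the a_j's. Collect the n equations into a matrix system V a = ℓ, where row i of V is v_i (expressed in the standard basis). Since V is invertible (lower-triangular with 1s on the diagonal, up to permutation), solve by back-substitution:
  V =
[[0, -1, 1, 1],
 [0, 1, 1, 0],
 [-1, 1, 0, 0],
 [1, 0, 0, 0]]
  V a = (-9, -3, 3, -2)
Solving gives a = (-2, 1, -4, -4).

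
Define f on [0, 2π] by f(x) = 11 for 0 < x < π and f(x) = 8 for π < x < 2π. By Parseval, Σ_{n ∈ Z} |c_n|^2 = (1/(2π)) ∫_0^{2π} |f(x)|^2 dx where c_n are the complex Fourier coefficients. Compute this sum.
Σ |c_n|^2 = 185/2

Parseval equates the L^2 energy of f (normalised by 1/(2π)) with the ℓ^2 sum of its Fourier coefficients: (1/(2π)) ∫_0^{2π} |f|^2 = Σ |c_n|^2.
Compute the left side: (1/(2π)) [∫_0^π 11^2 dx + ∫_π^{2π} 8^2 dx] = (1/(2π)) · (121π + 64π) = (121 + 64)/2 = 185/2.
So Σ_{n ∈ Z} |c_n|^2 = 185/2.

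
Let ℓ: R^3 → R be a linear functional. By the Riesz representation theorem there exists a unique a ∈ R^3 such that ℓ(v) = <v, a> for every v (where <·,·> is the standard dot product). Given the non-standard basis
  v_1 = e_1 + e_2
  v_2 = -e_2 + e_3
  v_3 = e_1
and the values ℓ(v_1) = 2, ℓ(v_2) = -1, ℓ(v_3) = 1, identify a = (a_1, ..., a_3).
a = (1, 1, 0)

Write a = (a_1, ..., a_3) in the standard basis. For each basis vector v_i, ℓ(v_i) = <v_i, a> is a linear equation in the a_j's. Collect the n equations into a matrix system V a = ℓ, where row i of V is v_i (expressed in the standard basis). Since V is invertible (lower-triangular with 1s on the diagonal, up to permutation), solve by back-substitution:
  V =
[[1, 1, 0],
 [0, -1, 1],
 [1, 0, 0]]
  V a = (2, -1, 1)
Solving gives a = (1, 1, 0).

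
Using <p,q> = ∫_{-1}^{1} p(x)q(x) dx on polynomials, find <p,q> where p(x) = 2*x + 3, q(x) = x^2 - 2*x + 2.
<p,q> = 34/3

Expand the product: p(x)·q(x) = 2*x^3 - x^2 - 2*x + 6.
∫_{-1}^{1} of each monomial x^k gives [2/(k+1) if k even, 0 if k odd]. Integrating term-by-term (or equivalently evaluating the antiderivative F(x) = x^4/2 - x^3/3 - x^2 + 6*x at the endpoints):
  F(1) − F(−1) = 31/6 − (-37/6) = 34/3.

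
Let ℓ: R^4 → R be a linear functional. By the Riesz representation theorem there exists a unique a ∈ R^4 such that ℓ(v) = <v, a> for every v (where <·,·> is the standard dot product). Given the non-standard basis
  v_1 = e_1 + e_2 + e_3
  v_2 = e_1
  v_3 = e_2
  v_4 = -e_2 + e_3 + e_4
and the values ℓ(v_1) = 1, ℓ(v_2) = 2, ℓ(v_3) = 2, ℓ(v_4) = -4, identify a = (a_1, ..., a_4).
a = (2, 2, -3, 1)

Write a = (a_1, ..., a_4) in the standard basis. For each basis vector v_i, ℓ(v_i) = <v_i, a> is a linear equation in the a_j's. Collect the n equations into a matrix system V a = ℓ, where row i of V is v_i (expressed in the standard basis). Since V is invertible (lower-triangular with 1s on the diagonal, up to permutation), solve by back-substitution:
  V =
[[1, 1, 1, 0],
 [1, 0, 0, 0],
 [0, 1, 0, 0],
 [0, -1, 1, 1]]
  V a = (1, 2, 2, -4)
Solving gives a = (2, 2, -3, 1).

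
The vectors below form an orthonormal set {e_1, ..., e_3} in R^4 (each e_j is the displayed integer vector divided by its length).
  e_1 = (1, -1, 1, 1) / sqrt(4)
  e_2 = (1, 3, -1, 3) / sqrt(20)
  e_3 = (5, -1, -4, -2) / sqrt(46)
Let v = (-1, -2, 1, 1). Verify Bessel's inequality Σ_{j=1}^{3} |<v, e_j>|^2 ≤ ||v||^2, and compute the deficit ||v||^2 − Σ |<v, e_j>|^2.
Σ |<v, e_j>|^2 = 121/23; ||v||^2 = 7; deficit = 40/23

Write each e_j = u_j / sqrt(<u_j, u_j>) where u_j is the displayed integer vector. Then <v, e_j> = <v, u_j> / sqrt(<u_j, u_j>), so |<v, e_j>|^2 = <v, u_j>^2 / <u_j, u_j>.
Coefficients: <v, e_1> = 3/sqrt(4), <v, e_2> = -5/sqrt(20), <v, e_3> = -9/sqrt(46).
Square and sum: Σ |<v, e_j>|^2 = 121/23.
Compute ||v||^2 = v·v = 7.
Deficit = 7 − 121/23 = 40/23 ≥ 0, confirming Bessel's inequality. (The deficit equals ||v − Σ <v,e_j> e_j||^2, the squared distance from v to span{e_j}.)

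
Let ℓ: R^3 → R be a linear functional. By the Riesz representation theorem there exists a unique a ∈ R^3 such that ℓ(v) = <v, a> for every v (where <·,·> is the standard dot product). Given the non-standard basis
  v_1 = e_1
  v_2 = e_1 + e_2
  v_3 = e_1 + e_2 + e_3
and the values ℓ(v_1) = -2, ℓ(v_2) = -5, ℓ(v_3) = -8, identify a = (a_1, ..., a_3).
a = (-2, -3, -3)

Write a = (a_1, ..., a_3) in the standard basis. For each basis vector v_i, ℓ(v_i) = <v_i, a> is a linear equation in the a_j's. Collect the n equations into a matrix system V a = ℓ, where row i of V is v_i (expressed in the standard basis). Since V is invertible (lower-triangular with 1s on the diagonal, up to permutation), solve by back-substitution:
  V =
[[1, 0, 0],
 [1, 1, 0],
 [1, 1, 1]]
  V a = (-2, -5, -8)
Solving gives a = (-2, -3, -3).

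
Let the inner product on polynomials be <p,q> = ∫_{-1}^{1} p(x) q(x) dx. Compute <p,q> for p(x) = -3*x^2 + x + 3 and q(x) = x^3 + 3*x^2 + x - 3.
<p,q> = -128/15

Expand the product: p(x)·q(x) = -3*x^5 - 8*x^4 + 3*x^3 + 19*x^2 - 9.
∫_{-1}^{1} of each monomial x^k gives [2/(k+1) if k even, 0 if k odd]. Integrating term-by-term (or equivalently evaluating the antiderivative F(x) = -x^6/2 - 8*x^5/5 + 3*x^4/4 + 19*x^3/3 - 9*x at the endpoints):
  F(1) − F(−1) = -241/60 − (271/60) = -128/15.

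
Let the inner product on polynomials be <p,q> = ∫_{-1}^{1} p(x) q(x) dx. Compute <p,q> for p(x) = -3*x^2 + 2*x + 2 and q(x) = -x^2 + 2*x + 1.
<p,q> = 68/15

Expand the product: p(x)·q(x) = 3*x^4 - 8*x^3 - x^2 + 6*x + 2.
∫_{-1}^{1} of each monomial x^k gives [2/(k+1) if k even, 0 if k odd]. Integrating term-by-term (or equivalently evaluating the antiderivative F(x) = 3*x^5/5 - 2*x^4 - x^3/3 + 3*x^2 + 2*x at the endpoints):
  F(1) − F(−1) = 49/15 − (-19/15) = 68/15.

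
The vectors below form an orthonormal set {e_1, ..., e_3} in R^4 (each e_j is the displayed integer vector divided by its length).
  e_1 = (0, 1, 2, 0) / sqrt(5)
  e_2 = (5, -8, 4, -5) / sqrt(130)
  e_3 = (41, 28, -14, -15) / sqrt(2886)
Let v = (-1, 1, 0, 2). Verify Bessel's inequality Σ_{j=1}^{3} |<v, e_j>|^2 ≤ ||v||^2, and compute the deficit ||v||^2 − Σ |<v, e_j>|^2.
Σ |<v, e_j>|^2 = 545/111; ||v||^2 = 6; deficit = 121/111

Write each e_j = u_j / sqrt(<u_j, u_j>) where u_j is the displayed integer vector. Then <v, e_j> = <v, u_j> / sqrt(<u_j, u_j>), so |<v, e_j>|^2 = <v, u_j>^2 / <u_j, u_j>.
Coefficients: <v, e_1> = 1/sqrt(5), <v, e_2> = -23/sqrt(130), <v, e_3> = -43/sqrt(2886).
Square and sum: Σ |<v, e_j>|^2 = 545/111.
Compute ||v||^2 = v·v = 6.
Deficit = 6 − 545/111 = 121/111 ≥ 0, confirming Bessel's inequality. (The deficit equals ||v − Σ <v,e_j> e_j||^2, the squared distance from v to span{e_j}.)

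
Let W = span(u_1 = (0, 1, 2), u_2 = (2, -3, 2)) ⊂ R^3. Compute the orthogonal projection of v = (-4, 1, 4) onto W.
proj_W(v) = (-4/7, 19/7, 22/7)

Set up U = [u_1 | ... | u_2] ∈ R^(3×2). The projector onto W = col(U) is P = U (U^T U)^(-1) U^T.
Compute U^T U =
  [5, 1]
  [1, 17],
and U^T v = (9, -3).
Solve U^T U · c = U^T v for the coefficients: c = (13/7, -2/7). The projection is proj_W(v) = U c.
Check: (v - proj_W(v)) · u_1 = 0  (should be 0).
Check: (v - proj_W(v)) · u_2 = 0  (should be 0).
Result: proj_W(v) = (-4/7, 19/7, 22/7).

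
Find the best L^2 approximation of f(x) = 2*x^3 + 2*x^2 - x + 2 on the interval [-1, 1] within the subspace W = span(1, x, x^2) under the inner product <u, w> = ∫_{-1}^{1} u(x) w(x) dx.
g(x) = 2*x^2 + x/5 + 2

The best approximation g ∈ W is the orthogonal projection of f onto W. Writing g = a_0 + a_1 x + a_2 x^2, the coefficients solve the normal equations G · a = b where
  G_{ij} = <φ_i, φ_j> and b_i = <f, φ_i>, with φ_0 = 1, φ_1 = x, φ_2 = x^2.
G =
  [2, 0, 2/3]
  [0, 2/3, 0]
  [2/3, 0, 2/5],
b = (16/3, 2/15, 32/15).
Solving gives a_0 = 2, a_1 = 1/5, a_2 = 2, so
  g(x) = 2*x^2 + x/5 + 2.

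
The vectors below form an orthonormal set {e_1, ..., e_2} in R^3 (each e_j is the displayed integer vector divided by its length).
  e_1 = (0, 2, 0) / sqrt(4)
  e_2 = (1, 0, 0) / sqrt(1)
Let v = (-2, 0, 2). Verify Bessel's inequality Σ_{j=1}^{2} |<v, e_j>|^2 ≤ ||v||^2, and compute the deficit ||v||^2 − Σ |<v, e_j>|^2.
Σ |<v, e_j>|^2 = 4; ||v||^2 = 8; deficit = 4

Write each e_j = u_j / sqrt(<u_j, u_j>) where u_j is the displayed integer vector. Then <v, e_j> = <v, u_j> / sqrt(<u_j, u_j>), so |<v, e_j>|^2 = <v, u_j>^2 / <u_j, u_j>.
Coefficients: <v, e_1> = 0/sqrt(4), <v, e_2> = -2/sqrt(1).
Square and sum: Σ |<v, e_j>|^2 = 4.
Compute ||v||^2 = v·v = 8.
Deficit = 8 − 4 = 4 ≥ 0, confirming Bessel's inequality. (The deficit equals ||v − Σ <v,e_j> e_j||^2, the squared distance from v to span{e_j}.)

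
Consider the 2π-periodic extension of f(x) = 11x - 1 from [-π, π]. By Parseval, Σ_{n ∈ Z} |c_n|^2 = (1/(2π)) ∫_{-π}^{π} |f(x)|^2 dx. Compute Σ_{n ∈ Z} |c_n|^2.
Σ |c_n|^2 = 121π^2/3 + 1

Expand and integrate term by term over [-π, π]:
  ∫ (11x)^2 dx = 121·(2π^3/3); ∫ 2·11·(-1)·x dx = 0 (odd integrand); ∫ (-1)^2 dx = 1·2π.
So (1/(2π)) ∫_{-π}^{π} (11x - 1)^2 dx = 121π^2/3 + 1 = 121π^2/3 + 1.
Parseval ⇒ Σ |c_n|^2 = 121π^2/3 + 1.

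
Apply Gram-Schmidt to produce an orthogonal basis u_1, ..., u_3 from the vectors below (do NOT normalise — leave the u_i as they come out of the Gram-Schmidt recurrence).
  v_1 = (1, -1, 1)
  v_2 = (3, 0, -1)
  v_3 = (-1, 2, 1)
Orthogonal basis:
  u_1 = (1, -1, 1)
  u_2 = (7/3, 2/3, -5/3)
  u_3 = (5/13, 20/13, 15/13)

Apply the Gram-Schmidt recurrence
  u_1 = v_1
  u_i = v_i − Σ_{j<i} ((v_i · u_j) / (u_j · u_j)) · u_j.

Step by step this gives:
  u_1 = (1, -1, 1)
  u_2 = (7/3, 2/3, -5/3)
  u_3 = (5/13, 20/13, 15/13)

Orthogonality check:
  u_2 · u_1 = 0 (should be 0)
  u_3 · u_1 = 0 (should be 0)
  u_3 · u_2 = 0 (should be 0)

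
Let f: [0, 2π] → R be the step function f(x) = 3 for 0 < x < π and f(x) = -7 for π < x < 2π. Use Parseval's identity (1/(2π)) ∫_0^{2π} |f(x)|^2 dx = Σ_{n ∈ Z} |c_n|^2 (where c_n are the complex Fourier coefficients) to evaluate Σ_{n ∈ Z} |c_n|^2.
Σ |c_n|^2 = 29

Parseval equates the L^2 energy of f (normalised by 1/(2π)) with the ℓ^2 sum of its Fourier coefficients: (1/(2π)) ∫_0^{2π} |f|^2 = Σ |c_n|^2.
Compute the left side: (1/(2π)) [∫_0^π 3^2 dx + ∫_π^{2π} (-7)^2 dx] = (1/(2π)) · (9π + 49π) = (9 + 49)/2 = 29.
So Σ_{n ∈ Z} |c_n|^2 = 29.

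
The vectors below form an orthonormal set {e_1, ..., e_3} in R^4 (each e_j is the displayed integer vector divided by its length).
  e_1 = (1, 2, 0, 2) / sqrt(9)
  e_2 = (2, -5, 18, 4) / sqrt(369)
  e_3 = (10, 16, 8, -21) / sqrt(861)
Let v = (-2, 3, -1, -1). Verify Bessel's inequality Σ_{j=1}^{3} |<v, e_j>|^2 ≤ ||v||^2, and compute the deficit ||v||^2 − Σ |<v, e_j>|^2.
Σ |<v, e_j>|^2 = 146/21; ||v||^2 = 15; deficit = 169/21

Write each e_j = u_j / sqrt(<u_j, u_j>) where u_j is the displayed integer vector. Then <v, e_j> = <v, u_j> / sqrt(<u_j, u_j>), so |<v, e_j>|^2 = <v, u_j>^2 / <u_j, u_j>.
Coefficients: <v, e_1> = 2/sqrt(9), <v, e_2> = -41/sqrt(369), <v, e_3> = 41/sqrt(861).
Square and sum: Σ |<v, e_j>|^2 = 146/21.
Compute ||v||^2 = v·v = 15.
Deficit = 15 − 146/21 = 169/21 ≥ 0, confirming Bessel's inequality. (The deficit equals ||v − Σ <v,e_j> e_j||^2, the squared distance from v to span{e_j}.)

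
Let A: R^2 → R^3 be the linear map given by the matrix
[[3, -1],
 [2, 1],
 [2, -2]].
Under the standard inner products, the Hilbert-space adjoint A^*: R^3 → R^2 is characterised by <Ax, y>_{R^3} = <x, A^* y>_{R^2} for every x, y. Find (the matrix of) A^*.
A^* = A^T =
[[3, 2, 2],
 [-1, 1, -2]]

For real matrices with standard dot products, the defining identity <Ax, y> = <x, A^* y> gives (Ax)^T y = x^T (A^*) y, i.e. x^T A^T y = x^T (A^*) y. Since this holds for all x, y, we must have A^* = A^T. Therefore
A^* =
[[3, 2, 2],
 [-1, 1, -2]].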